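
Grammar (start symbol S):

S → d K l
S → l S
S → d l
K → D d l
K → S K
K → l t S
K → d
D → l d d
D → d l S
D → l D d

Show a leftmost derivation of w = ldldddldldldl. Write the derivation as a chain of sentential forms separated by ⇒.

S ⇒ lS   [S → l S]
lS ⇒ ldKl   [S → d K l]
ldKl ⇒ ldSKl   [K → S K]
ldSKl ⇒ ldlSKl   [S → l S]
ldlSKl ⇒ ldldKlKl   [S → d K l]
ldldKlKl ⇒ ldldSKlKl   [K → S K]
ldldSKlKl ⇒ ldlddKlKlKl   [S → d K l]
ldlddKlKlKl ⇒ ldldddlKlKl   [K → d]
ldldddlKlKl ⇒ ldldddlSKlKl   [K → S K]
ldldddlSKlKl ⇒ ldldddldlKlKl   [S → d l]
ldldddldlKlKl ⇒ ldldddldldlKl   [K → d]
ldldddldldlKl ⇒ ldldddldldldl   [K → d]

S ⇒ lS ⇒ ldKl ⇒ ldSKl ⇒ ldlSKl ⇒ ldldKlKl ⇒ ldldSKlKl ⇒ ldlddKlKlKl ⇒ ldldddlKlKl ⇒ ldldddlSKlKl ⇒ ldldddldlKlKl ⇒ ldldddldldlKl ⇒ ldldddldldldl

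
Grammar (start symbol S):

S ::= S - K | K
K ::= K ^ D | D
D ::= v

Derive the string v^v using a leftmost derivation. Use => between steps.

S => K => K^D => D^D => v^D => v^v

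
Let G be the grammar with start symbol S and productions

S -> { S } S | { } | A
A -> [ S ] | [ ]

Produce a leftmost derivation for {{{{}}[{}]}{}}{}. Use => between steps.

S => {S}S => {{S}S}S => {{{S}S}S}S => {{{{}}S}S}S => {{{{}}A}S}S => {{{{}}[S]}S}S => {{{{}}[{}]}S}S => {{{{}}[{}]}{}}S => {{{{}}[{}]}{}}{}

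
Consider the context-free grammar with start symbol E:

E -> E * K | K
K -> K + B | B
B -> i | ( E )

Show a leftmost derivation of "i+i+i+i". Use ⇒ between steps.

E ⇒ K   [E -> K]
K ⇒ K+B   [K -> K + B]
K+B ⇒ K+B+B   [K -> K + B]
K+B+B ⇒ K+B+B+B   [K -> K + B]
K+B+B+B ⇒ B+B+B+B   [K -> B]
B+B+B+B ⇒ i+B+B+B   [B -> i]
i+B+B+B ⇒ i+i+B+B   [B -> i]
i+i+B+B ⇒ i+i+i+B   [B -> i]
i+i+i+B ⇒ i+i+i+i   [B -> i]

E ⇒ K ⇒ K+B ⇒ K+B+B ⇒ K+B+B+B ⇒ B+B+B+B ⇒ i+B+B+B ⇒ i+i+B+B ⇒ i+i+i+B ⇒ i+i+i+i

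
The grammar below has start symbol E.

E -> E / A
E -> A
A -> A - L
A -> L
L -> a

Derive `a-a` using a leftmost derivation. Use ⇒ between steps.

E ⇒ A   [E -> A]
A ⇒ A-L   [A -> A - L]
A-L ⇒ L-L   [A -> L]
L-L ⇒ a-L   [L -> a]
a-L ⇒ a-a   [L -> a]

E⇒A⇒A-L⇒L-L⇒a-L⇒a-a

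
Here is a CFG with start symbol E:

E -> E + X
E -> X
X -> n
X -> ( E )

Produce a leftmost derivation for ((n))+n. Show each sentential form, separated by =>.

E=>E+X=>X+X=>(E)+X=>(X)+X=>((E))+X=>((X))+X=>((n))+X=>((n))+n

E => E+X   [E -> E + X]
E+X => X+X   [E -> X]
X+X => (E)+X   [X -> ( E )]
(E)+X => (X)+X   [E -> X]
(X)+X => ((E))+X   [X -> ( E )]
((E))+X => ((X))+X   [E -> X]
((X))+X => ((n))+X   [X -> n]
((n))+X => ((n))+n   [X -> n]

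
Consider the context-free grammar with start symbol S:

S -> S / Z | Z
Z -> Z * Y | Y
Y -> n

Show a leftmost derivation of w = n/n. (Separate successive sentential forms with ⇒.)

S⇒S/Z⇒Z/Z⇒Y/Z⇒n/Z⇒n/Y⇒n/n

S ⇒ S/Z   [S -> S / Z]
S/Z ⇒ Z/Z   [S -> Z]
Z/Z ⇒ Y/Z   [Z -> Y]
Y/Z ⇒ n/Z   [Y -> n]
n/Z ⇒ n/Y   [Z -> Y]
n/Y ⇒ n/n   [Y -> n]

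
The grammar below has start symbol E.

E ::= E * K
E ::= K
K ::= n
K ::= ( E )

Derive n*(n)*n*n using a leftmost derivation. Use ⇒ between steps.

E ⇒ E*K   [E ::= E * K]
E*K ⇒ E*K*K   [E ::= E * K]
E*K*K ⇒ E*K*K*K   [E ::= E * K]
E*K*K*K ⇒ K*K*K*K   [E ::= K]
K*K*K*K ⇒ n*K*K*K   [K ::= n]
n*K*K*K ⇒ n*(E)*K*K   [K ::= ( E )]
n*(E)*K*K ⇒ n*(K)*K*K   [E ::= K]
n*(K)*K*K ⇒ n*(n)*K*K   [K ::= n]
n*(n)*K*K ⇒ n*(n)*n*K   [K ::= n]
n*(n)*n*K ⇒ n*(n)*n*n   [K ::= n]

E ⇒ E*K ⇒ E*K*K ⇒ E*K*K*K ⇒ K*K*K*K ⇒ n*K*K*K ⇒ n*(E)*K*K ⇒ n*(K)*K*K ⇒ n*(n)*K*K ⇒ n*(n)*n*K ⇒ n*(n)*n*n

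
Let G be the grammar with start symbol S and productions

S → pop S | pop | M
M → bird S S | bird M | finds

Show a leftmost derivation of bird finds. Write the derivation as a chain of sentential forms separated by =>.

S => M => bird M => bird finds

S => M   [S → M]
M => bird M   [M → bird M]
bird M => bird finds   [M → finds]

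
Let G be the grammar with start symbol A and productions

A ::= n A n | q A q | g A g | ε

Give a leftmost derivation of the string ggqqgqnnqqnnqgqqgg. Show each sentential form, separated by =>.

A => gAg => ggAgg => ggqAqgg => ggqqAqqgg => ggqqgAgqqgg => ggqqgqAqgqqgg => ggqqgqnAnqgqqgg => ggqqgqnnAnnqgqqgg => ggqqgqnnqAqnnqgqqgg => ggqqgqnnqqnnqgqqgg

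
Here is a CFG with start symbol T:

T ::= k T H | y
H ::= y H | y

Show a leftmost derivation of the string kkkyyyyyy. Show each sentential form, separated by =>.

T => kTH   [T ::= k T H]
kTH => kkTHH   [T ::= k T H]
kkTHH => kkkTHHH   [T ::= k T H]
kkkTHHH => kkkyHHH   [T ::= y]
kkkyHHH => kkkyyHHH   [H ::= y H]
kkkyyHHH => kkkyyyHHH   [H ::= y H]
kkkyyyHHH => kkkyyyyHH   [H ::= y]
kkkyyyyHH => kkkyyyyyH   [H ::= y]
kkkyyyyyH => kkkyyyyyy   [H ::= y]

T => kTH => kkTHH => kkkTHHH => kkkyHHH => kkkyyHHH => kkkyyyHHH => kkkyyyyHH => kkkyyyyyH => kkkyyyyyy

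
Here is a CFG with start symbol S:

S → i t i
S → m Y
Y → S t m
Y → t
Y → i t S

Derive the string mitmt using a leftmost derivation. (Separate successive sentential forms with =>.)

S=>mY=>mitS=>mitmY=>mitmt

S => mY   [S → m Y]
mY => mitS   [Y → i t S]
mitS => mitmY   [S → m Y]
mitmY => mitmt   [Y → t]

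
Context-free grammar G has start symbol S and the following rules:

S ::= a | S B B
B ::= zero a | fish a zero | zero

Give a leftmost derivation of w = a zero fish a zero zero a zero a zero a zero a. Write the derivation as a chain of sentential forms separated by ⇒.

S ⇒ S B B ⇒ S B B B B ⇒ S B B B B B B ⇒ a B B B B B B ⇒ a zero B B B B B ⇒ a zero fish a zero B B B B ⇒ a zero fish a zero zero a B B B ⇒ a zero fish a zero zero a zero a B B ⇒ a zero fish a zero zero a zero a zero a B ⇒ a zero fish a zero zero a zero a zero a zero a

S ⇒ S B B   [S ::= S B B]
S B B ⇒ S B B B B   [S ::= S B B]
S B B B B ⇒ S B B B B B B   [S ::= S B B]
S B B B B B B ⇒ a B B B B B B   [S ::= a]
a B B B B B B ⇒ a zero B B B B B   [B ::= zero]
a zero B B B B B ⇒ a zero fish a zero B B B B   [B ::= fish a zero]
a zero fish a zero B B B B ⇒ a zero fish a zero zero a B B B   [B ::= zero a]
a zero fish a zero zero a B B B ⇒ a zero fish a zero zero a zero a B B   [B ::= zero a]
a zero fish a zero zero a zero a B B ⇒ a zero fish a zero zero a zero a zero a B   [B ::= zero a]
a zero fish a zero zero a zero a zero a B ⇒ a zero fish a zero zero a zero a zero a zero a   [B ::= zero a]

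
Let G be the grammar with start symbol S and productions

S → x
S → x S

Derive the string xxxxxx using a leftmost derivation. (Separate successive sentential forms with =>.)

S => xS => xxS => xxxS => xxxxS => xxxxxS => xxxxxx

S => xS   [S → x S]
xS => xxS   [S → x S]
xxS => xxxS   [S → x S]
xxxS => xxxxS   [S → x S]
xxxxS => xxxxxS   [S → x S]
xxxxxS => xxxxxx   [S → x]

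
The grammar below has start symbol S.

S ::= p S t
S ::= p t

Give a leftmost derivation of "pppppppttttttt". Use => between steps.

S => pSt   [S ::= p S t]
pSt => ppStt   [S ::= p S t]
ppStt => pppSttt   [S ::= p S t]
pppSttt => ppppStttt   [S ::= p S t]
ppppStttt => pppppSttttt   [S ::= p S t]
pppppSttttt => ppppppStttttt   [S ::= p S t]
ppppppStttttt => pppppppttttttt   [S ::= p t]

S=>pSt=>ppStt=>pppSttt=>ppppStttt=>pppppSttttt=>ppppppStttttt=>pppppppttttttt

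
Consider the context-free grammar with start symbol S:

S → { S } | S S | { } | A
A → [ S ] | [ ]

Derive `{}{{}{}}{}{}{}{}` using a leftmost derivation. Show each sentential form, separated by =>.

S => SS => {}S => {}SS => {}SSS => {}SSSS => {}SSSSS => {}{S}SSSS => {}{SS}SSSS => {}{{}S}SSSS => {}{{}{}}SSSS => {}{{}{}}{}SSS => {}{{}{}}{}{}SS => {}{{}{}}{}{}{}S => {}{{}{}}{}{}{}{}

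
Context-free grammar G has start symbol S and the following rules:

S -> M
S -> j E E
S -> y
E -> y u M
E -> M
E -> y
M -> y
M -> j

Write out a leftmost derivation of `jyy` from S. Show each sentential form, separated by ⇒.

S ⇒ jEE   [S -> j E E]
jEE ⇒ jME   [E -> M]
jME ⇒ jyE   [M -> y]
jyE ⇒ jyM   [E -> M]
jyM ⇒ jyy   [M -> y]

S⇒jEE⇒jME⇒jyE⇒jyM⇒jyy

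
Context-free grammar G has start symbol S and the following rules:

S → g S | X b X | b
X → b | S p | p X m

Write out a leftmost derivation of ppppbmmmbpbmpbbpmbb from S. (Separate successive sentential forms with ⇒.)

S⇒XbX⇒pXmbX⇒pSpmbX⇒pXbXpmbX⇒pSpbXpmbX⇒pXbXpbXpmbX⇒ppXmbXpbXpmbX⇒pppXmmbXpbXpmbX⇒ppppXmmmbXpbXpmbX⇒ppppbmmmbXpbXpmbX⇒ppppbmmmbpXmpbXpmbX⇒ppppbmmmbpbmpbXpmbX⇒ppppbmmmbpbmpbbpmbX⇒ppppbmmmbpbmpbbpmbb

S ⇒ XbX   [S → X b X]
XbX ⇒ pXmbX   [X → p X m]
pXmbX ⇒ pSpmbX   [X → S p]
pSpmbX ⇒ pXbXpmbX   [S → X b X]
pXbXpmbX ⇒ pSpbXpmbX   [X → S p]
pSpbXpmbX ⇒ pXbXpbXpmbX   [S → X b X]
pXbXpbXpmbX ⇒ ppXmbXpbXpmbX   [X → p X m]
ppXmbXpbXpmbX ⇒ pppXmmbXpbXpmbX   [X → p X m]
pppXmmbXpbXpmbX ⇒ ppppXmmmbXpbXpmbX   [X → p X m]
ppppXmmmbXpbXpmbX ⇒ ppppbmmmbXpbXpmbX   [X → b]
ppppbmmmbXpbXpmbX ⇒ ppppbmmmbpXmpbXpmbX   [X → p X m]
ppppbmmmbpXmpbXpmbX ⇒ ppppbmmmbpbmpbXpmbX   [X → b]
ppppbmmmbpbmpbXpmbX ⇒ ppppbmmmbpbmpbbpmbX   [X → b]
ppppbmmmbpbmpbbpmbX ⇒ ppppbmmmbpbmpbbpmbb   [X → b]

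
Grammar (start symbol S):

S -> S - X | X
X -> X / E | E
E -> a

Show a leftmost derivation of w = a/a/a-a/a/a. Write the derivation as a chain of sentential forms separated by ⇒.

S ⇒ S-X   [S -> S - X]
S-X ⇒ X-X   [S -> X]
X-X ⇒ X/E-X   [X -> X / E]
X/E-X ⇒ X/E/E-X   [X -> X / E]
X/E/E-X ⇒ E/E/E-X   [X -> E]
E/E/E-X ⇒ a/E/E-X   [E -> a]
a/E/E-X ⇒ a/a/E-X   [E -> a]
a/a/E-X ⇒ a/a/a-X   [E -> a]
a/a/a-X ⇒ a/a/a-X/E   [X -> X / E]
a/a/a-X/E ⇒ a/a/a-X/E/E   [X -> X / E]
a/a/a-X/E/E ⇒ a/a/a-E/E/E   [X -> E]
a/a/a-E/E/E ⇒ a/a/a-a/E/E   [E -> a]
a/a/a-a/E/E ⇒ a/a/a-a/a/E   [E -> a]
a/a/a-a/a/E ⇒ a/a/a-a/a/a   [E -> a]

S⇒S-X⇒X-X⇒X/E-X⇒X/E/E-X⇒E/E/E-X⇒a/E/E-X⇒a/a/E-X⇒a/a/a-X⇒a/a/a-X/E⇒a/a/a-X/E/E⇒a/a/a-E/E/E⇒a/a/a-a/E/E⇒a/a/a-a/a/E⇒a/a/a-a/a/a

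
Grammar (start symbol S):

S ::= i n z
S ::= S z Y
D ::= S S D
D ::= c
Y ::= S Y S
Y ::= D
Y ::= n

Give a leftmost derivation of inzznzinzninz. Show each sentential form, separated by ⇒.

S⇒SzY⇒SzYzY⇒inzzYzY⇒inzznzY⇒inzznzSYS⇒inzznzinzYS⇒inzznzinznS⇒inzznzinzninz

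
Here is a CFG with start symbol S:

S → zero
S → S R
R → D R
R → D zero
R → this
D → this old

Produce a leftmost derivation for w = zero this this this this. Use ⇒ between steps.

S ⇒ S R ⇒ S R R ⇒ S R R R ⇒ S R R R R ⇒ zero R R R R ⇒ zero this R R R ⇒ zero this this R R ⇒ zero this this this R ⇒ zero this this this this

S ⇒ S R   [S → S R]
S R ⇒ S R R   [S → S R]
S R R ⇒ S R R R   [S → S R]
S R R R ⇒ S R R R R   [S → S R]
S R R R R ⇒ zero R R R R   [S → zero]
zero R R R R ⇒ zero this R R R   [R → this]
zero this R R R ⇒ zero this this R R   [R → this]
zero this this R R ⇒ zero this this this R   [R → this]
zero this this this R ⇒ zero this this this this   [R → this]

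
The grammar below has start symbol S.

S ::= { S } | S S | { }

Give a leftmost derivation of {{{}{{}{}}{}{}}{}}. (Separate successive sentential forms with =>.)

S => {S}   [S ::= { S }]
{S} => {SS}   [S ::= S S]
{SS} => {{S}S}   [S ::= { S }]
{{S}S} => {{SS}S}   [S ::= S S]
{{SS}S} => {{SSS}S}   [S ::= S S]
{{SSS}S} => {{{}SS}S}   [S ::= { }]
{{{}SS}S} => {{{}SSS}S}   [S ::= S S]
{{{}SSS}S} => {{{}{S}SS}S}   [S ::= { S }]
{{{}{S}SS}S} => {{{}{SS}SS}S}   [S ::= S S]
{{{}{SS}SS}S} => {{{}{{}S}SS}S}   [S ::= { }]
{{{}{{}S}SS}S} => {{{}{{}{}}SS}S}   [S ::= { }]
{{{}{{}{}}SS}S} => {{{}{{}{}}{}S}S}   [S ::= { }]
{{{}{{}{}}{}S}S} => {{{}{{}{}}{}{}}S}   [S ::= { }]
{{{}{{}{}}{}{}}S} => {{{}{{}{}}{}{}}{}}   [S ::= { }]

S => {S} => {SS} => {{S}S} => {{SS}S} => {{SSS}S} => {{{}SS}S} => {{{}SSS}S} => {{{}{S}SS}S} => {{{}{SS}SS}S} => {{{}{{}S}SS}S} => {{{}{{}{}}SS}S} => {{{}{{}{}}{}S}S} => {{{}{{}{}}{}{}}S} => {{{}{{}{}}{}{}}{}}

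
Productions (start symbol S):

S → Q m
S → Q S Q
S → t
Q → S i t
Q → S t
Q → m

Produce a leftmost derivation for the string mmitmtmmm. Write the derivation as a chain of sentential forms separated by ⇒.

S ⇒ QSQ   [S → Q S Q]
QSQ ⇒ StSQ   [Q → S t]
StSQ ⇒ QmtSQ   [S → Q m]
QmtSQ ⇒ SitmtSQ   [Q → S i t]
SitmtSQ ⇒ QmitmtSQ   [S → Q m]
QmitmtSQ ⇒ mmitmtSQ   [Q → m]
mmitmtSQ ⇒ mmitmtQmQ   [S → Q m]
mmitmtQmQ ⇒ mmitmtmmQ   [Q → m]
mmitmtmmQ ⇒ mmitmtmmm   [Q → m]

S ⇒ QSQ ⇒ StSQ ⇒ QmtSQ ⇒ SitmtSQ ⇒ QmitmtSQ ⇒ mmitmtSQ ⇒ mmitmtQmQ ⇒ mmitmtmmQ ⇒ mmitmtmmm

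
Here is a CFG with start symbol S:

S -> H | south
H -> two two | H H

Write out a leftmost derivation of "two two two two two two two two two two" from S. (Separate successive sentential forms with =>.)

S => H => H H => H H H => H H H H => two two H H H => two two H H H H => two two two two H H H => two two two two two two H H => two two two two two two two two H => two two two two two two two two two two

S => H   [S -> H]
H => H H   [H -> H H]
H H => H H H   [H -> H H]
H H H => H H H H   [H -> H H]
H H H H => two two H H H   [H -> two two]
two two H H H => two two H H H H   [H -> H H]
two two H H H H => two two two two H H H   [H -> two two]
two two two two H H H => two two two two two two H H   [H -> two two]
two two two two two two H H => two two two two two two two two H   [H -> two two]
two two two two two two two two H => two two two two two two two two two two   [H -> two two]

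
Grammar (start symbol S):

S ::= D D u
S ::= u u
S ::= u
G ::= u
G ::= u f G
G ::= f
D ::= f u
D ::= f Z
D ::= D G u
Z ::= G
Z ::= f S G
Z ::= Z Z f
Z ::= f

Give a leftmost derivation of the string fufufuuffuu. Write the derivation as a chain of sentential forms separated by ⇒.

S ⇒ DDu ⇒ fZDu ⇒ fZZfDu ⇒ fGZfDu ⇒ fufGZfDu ⇒ fufufGZfDu ⇒ fufufuZfDu ⇒ fufufuGfDu ⇒ fufufuufDu ⇒ fufufuuffuu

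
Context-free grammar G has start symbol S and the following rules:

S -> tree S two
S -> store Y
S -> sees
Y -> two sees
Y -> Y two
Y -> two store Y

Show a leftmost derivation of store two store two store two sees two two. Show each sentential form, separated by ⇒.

S ⇒ store Y ⇒ store two store Y ⇒ store two store Y two ⇒ store two store two store Y two ⇒ store two store two store Y two two ⇒ store two store two store two sees two two

S ⇒ store Y   [S -> store Y]
store Y ⇒ store two store Y   [Y -> two store Y]
store two store Y ⇒ store two store Y two   [Y -> Y two]
store two store Y two ⇒ store two store two store Y two   [Y -> two store Y]
store two store two store Y two ⇒ store two store two store Y two two   [Y -> Y two]
store two store two store Y two two ⇒ store two store two store two sees two two   [Y -> two sees]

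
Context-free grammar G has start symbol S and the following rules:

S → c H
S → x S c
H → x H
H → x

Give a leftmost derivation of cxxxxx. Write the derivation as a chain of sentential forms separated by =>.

S => cH   [S → c H]
cH => cxH   [H → x H]
cxH => cxxH   [H → x H]
cxxH => cxxxH   [H → x H]
cxxxH => cxxxxH   [H → x H]
cxxxxH => cxxxxx   [H → x]

S=>cH=>cxH=>cxxH=>cxxxH=>cxxxxH=>cxxxxx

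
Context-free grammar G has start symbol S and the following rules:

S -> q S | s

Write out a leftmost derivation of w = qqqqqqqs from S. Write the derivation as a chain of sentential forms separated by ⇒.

S ⇒ qS ⇒ qqS ⇒ qqqS ⇒ qqqqS ⇒ qqqqqS ⇒ qqqqqqS ⇒ qqqqqqqS ⇒ qqqqqqqs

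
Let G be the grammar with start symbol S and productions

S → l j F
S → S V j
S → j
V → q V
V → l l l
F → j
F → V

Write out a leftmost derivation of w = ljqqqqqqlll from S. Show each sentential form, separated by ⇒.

S⇒ljF⇒ljV⇒ljqV⇒ljqqV⇒ljqqqV⇒ljqqqqV⇒ljqqqqqV⇒ljqqqqqqV⇒ljqqqqqqlll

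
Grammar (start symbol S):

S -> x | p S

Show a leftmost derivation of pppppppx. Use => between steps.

S => pS   [S -> p S]
pS => ppS   [S -> p S]
ppS => pppS   [S -> p S]
pppS => ppppS   [S -> p S]
ppppS => pppppS   [S -> p S]
pppppS => ppppppS   [S -> p S]
ppppppS => pppppppS   [S -> p S]
pppppppS => pppppppx   [S -> x]

S=>pS=>ppS=>pppS=>ppppS=>pppppS=>ppppppS=>pppppppS=>pppppppx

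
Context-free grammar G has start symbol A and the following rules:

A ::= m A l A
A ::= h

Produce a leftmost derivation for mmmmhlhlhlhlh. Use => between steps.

A => mAlA   [A ::= m A l A]
mAlA => mmAlAlA   [A ::= m A l A]
mmAlAlA => mmmAlAlAlA   [A ::= m A l A]
mmmAlAlAlA => mmmmAlAlAlAlA   [A ::= m A l A]
mmmmAlAlAlAlA => mmmmhlAlAlAlA   [A ::= h]
mmmmhlAlAlAlA => mmmmhlhlAlAlA   [A ::= h]
mmmmhlhlAlAlA => mmmmhlhlhlAlA   [A ::= h]
mmmmhlhlhlAlA => mmmmhlhlhlhlA   [A ::= h]
mmmmhlhlhlhlA => mmmmhlhlhlhlh   [A ::= h]

A => mAlA => mmAlAlA => mmmAlAlAlA => mmmmAlAlAlAlA => mmmmhlAlAlAlA => mmmmhlhlAlAlA => mmmmhlhlhlAlA => mmmmhlhlhlhlA => mmmmhlhlhlhlh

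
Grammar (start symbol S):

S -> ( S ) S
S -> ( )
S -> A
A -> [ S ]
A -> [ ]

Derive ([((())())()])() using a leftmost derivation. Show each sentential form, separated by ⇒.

S ⇒ (S)S ⇒ (A)S ⇒ ([S])S ⇒ ([(S)S])S ⇒ ([((S)S)S])S ⇒ ([((())S)S])S ⇒ ([((())())S])S ⇒ ([((())())()])S ⇒ ([((())())()])()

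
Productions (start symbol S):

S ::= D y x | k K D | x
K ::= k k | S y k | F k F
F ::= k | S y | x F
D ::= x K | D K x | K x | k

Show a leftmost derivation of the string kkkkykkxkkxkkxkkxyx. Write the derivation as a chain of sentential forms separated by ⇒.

S ⇒ Dyx ⇒ DKxyx ⇒ DKxKxyx ⇒ DKxKxKxyx ⇒ KxKxKxKxyx ⇒ FkFxKxKxKxyx ⇒ SykFxKxKxKxyx ⇒ kKDykFxKxKxKxyx ⇒ kkkDykFxKxKxKxyx ⇒ kkkkykFxKxKxKxyx ⇒ kkkkykkxKxKxKxyx ⇒ kkkkykkxkkxKxKxyx ⇒ kkkkykkxkkxkkxKxyx ⇒ kkkkykkxkkxkkxkkxyx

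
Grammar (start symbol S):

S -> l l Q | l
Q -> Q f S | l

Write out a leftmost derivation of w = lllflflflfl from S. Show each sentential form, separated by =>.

S=>llQ=>llQfS=>llQfSfS=>llQfSfSfS=>llQfSfSfSfS=>lllfSfSfSfS=>lllflfSfSfS=>lllflflfSfS=>lllflflflfS=>lllflflflfl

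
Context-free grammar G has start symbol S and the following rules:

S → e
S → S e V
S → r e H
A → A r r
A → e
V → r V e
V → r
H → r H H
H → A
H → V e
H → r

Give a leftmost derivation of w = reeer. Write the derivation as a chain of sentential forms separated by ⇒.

S ⇒ SeV   [S → S e V]
SeV ⇒ reHeV   [S → r e H]
reHeV ⇒ reAeV   [H → A]
reAeV ⇒ reeeV   [A → e]
reeeV ⇒ reeer   [V → r]

S ⇒ SeV ⇒ reHeV ⇒ reAeV ⇒ reeeV ⇒ reeer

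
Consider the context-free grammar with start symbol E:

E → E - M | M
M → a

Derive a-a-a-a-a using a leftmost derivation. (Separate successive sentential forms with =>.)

E => E-M => E-M-M => E-M-M-M => E-M-M-M-M => M-M-M-M-M => a-M-M-M-M => a-a-M-M-M => a-a-a-M-M => a-a-a-a-M => a-a-a-a-a

E => E-M   [E → E - M]
E-M => E-M-M   [E → E - M]
E-M-M => E-M-M-M   [E → E - M]
E-M-M-M => E-M-M-M-M   [E → E - M]
E-M-M-M-M => M-M-M-M-M   [E → M]
M-M-M-M-M => a-M-M-M-M   [M → a]
a-M-M-M-M => a-a-M-M-M   [M → a]
a-a-M-M-M => a-a-a-M-M   [M → a]
a-a-a-M-M => a-a-a-a-M   [M → a]
a-a-a-a-M => a-a-a-a-a   [M → a]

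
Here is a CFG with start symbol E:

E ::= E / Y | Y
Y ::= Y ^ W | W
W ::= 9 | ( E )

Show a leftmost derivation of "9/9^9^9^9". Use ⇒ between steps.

E ⇒ E/Y ⇒ Y/Y ⇒ W/Y ⇒ 9/Y ⇒ 9/Y^W ⇒ 9/Y^W^W ⇒ 9/Y^W^W^W ⇒ 9/W^W^W^W ⇒ 9/9^W^W^W ⇒ 9/9^9^W^W ⇒ 9/9^9^9^W ⇒ 9/9^9^9^9

E ⇒ E/Y   [E ::= E / Y]
E/Y ⇒ Y/Y   [E ::= Y]
Y/Y ⇒ W/Y   [Y ::= W]
W/Y ⇒ 9/Y   [W ::= 9]
9/Y ⇒ 9/Y^W   [Y ::= Y ^ W]
9/Y^W ⇒ 9/Y^W^W   [Y ::= Y ^ W]
9/Y^W^W ⇒ 9/Y^W^W^W   [Y ::= Y ^ W]
9/Y^W^W^W ⇒ 9/W^W^W^W   [Y ::= W]
9/W^W^W^W ⇒ 9/9^W^W^W   [W ::= 9]
9/9^W^W^W ⇒ 9/9^9^W^W   [W ::= 9]
9/9^9^W^W ⇒ 9/9^9^9^W   [W ::= 9]
9/9^9^9^W ⇒ 9/9^9^9^9   [W ::= 9]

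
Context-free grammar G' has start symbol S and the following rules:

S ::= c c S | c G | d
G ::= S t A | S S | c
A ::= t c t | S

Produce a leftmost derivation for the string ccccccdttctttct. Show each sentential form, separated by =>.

S => ccS   [S ::= c c S]
ccS => cccG   [S ::= c G]
cccG => cccStA   [G ::= S t A]
cccStA => cccccStA   [S ::= c c S]
cccccStA => ccccccGtA   [S ::= c G]
ccccccGtA => ccccccStAtA   [G ::= S t A]
ccccccStAtA => ccccccdtAtA   [S ::= d]
ccccccdtAtA => ccccccdttcttA   [A ::= t c t]
ccccccdttcttA => ccccccdttctttct   [A ::= t c t]

S => ccS => cccG => cccStA => cccccStA => ccccccGtA => ccccccStAtA => ccccccdtAtA => ccccccdttcttA => ccccccdttctttct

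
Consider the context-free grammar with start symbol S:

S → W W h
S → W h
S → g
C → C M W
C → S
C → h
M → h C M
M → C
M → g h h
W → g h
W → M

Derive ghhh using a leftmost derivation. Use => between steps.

S => Wh => Mh => Ch => Sh => Whh => ghhh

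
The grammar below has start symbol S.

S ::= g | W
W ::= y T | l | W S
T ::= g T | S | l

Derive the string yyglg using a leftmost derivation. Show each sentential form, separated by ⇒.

S ⇒ W ⇒ WS ⇒ yTS ⇒ ySS ⇒ yWS ⇒ yyTS ⇒ yygTS ⇒ yyglS ⇒ yyglg

S ⇒ W   [S ::= W]
W ⇒ WS   [W ::= W S]
WS ⇒ yTS   [W ::= y T]
yTS ⇒ ySS   [T ::= S]
ySS ⇒ yWS   [S ::= W]
yWS ⇒ yyTS   [W ::= y T]
yyTS ⇒ yygTS   [T ::= g T]
yygTS ⇒ yyglS   [T ::= l]
yyglS ⇒ yyglg   [S ::= g]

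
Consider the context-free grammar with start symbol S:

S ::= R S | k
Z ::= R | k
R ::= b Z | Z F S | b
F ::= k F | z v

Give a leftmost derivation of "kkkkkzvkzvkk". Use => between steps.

S => RS => ZFSS => RFSS => ZFSFSS => kFSFSS => kkFSFSS => kkkFSFSS => kkkkFSFSS => kkkkkFSFSS => kkkkkzvSFSS => kkkkkzvkFSS => kkkkkzvkzvSS => kkkkkzvkzvkS => kkkkkzvkzvkk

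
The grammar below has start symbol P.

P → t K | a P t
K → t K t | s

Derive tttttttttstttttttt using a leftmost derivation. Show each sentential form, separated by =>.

P=>tK=>ttKt=>tttKtt=>ttttKttt=>tttttKtttt=>ttttttKttttt=>tttttttKtttttt=>ttttttttKttttttt=>tttttttttKtttttttt=>tttttttttstttttttt

P => tK   [P → t K]
tK => ttKt   [K → t K t]
ttKt => tttKtt   [K → t K t]
tttKtt => ttttKttt   [K → t K t]
ttttKttt => tttttKtttt   [K → t K t]
tttttKtttt => ttttttKttttt   [K → t K t]
ttttttKttttt => tttttttKtttttt   [K → t K t]
tttttttKtttttt => ttttttttKttttttt   [K → t K t]
ttttttttKttttttt => tttttttttKtttttttt   [K → t K t]
tttttttttKtttttttt => tttttttttstttttttt   [K → s]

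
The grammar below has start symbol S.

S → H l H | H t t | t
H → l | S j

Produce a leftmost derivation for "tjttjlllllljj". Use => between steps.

S => HlH => SjlH => HttjlH => SjttjlH => tjttjlH => tjttjlSj => tjttjlHlHj => tjttjlllHj => tjttjlllSjj => tjttjlllHlHjj => tjttjlllllHjj => tjttjlllllljj

S => HlH   [S → H l H]
HlH => SjlH   [H → S j]
SjlH => HttjlH   [S → H t t]
HttjlH => SjttjlH   [H → S j]
SjttjlH => tjttjlH   [S → t]
tjttjlH => tjttjlSj   [H → S j]
tjttjlSj => tjttjlHlHj   [S → H l H]
tjttjlHlHj => tjttjlllHj   [H → l]
tjttjlllHj => tjttjlllSjj   [H → S j]
tjttjlllSjj => tjttjlllHlHjj   [S → H l H]
tjttjlllHlHjj => tjttjlllllHjj   [H → l]
tjttjlllllHjj => tjttjlllllljj   [H → l]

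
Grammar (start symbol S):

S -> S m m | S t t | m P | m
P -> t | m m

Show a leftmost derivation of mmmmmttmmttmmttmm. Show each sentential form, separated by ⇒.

S⇒Smm⇒Sttmm⇒Smmttmm⇒Sttmmttmm⇒Smmttmmttmm⇒Sttmmttmmttmm⇒Smmttmmttmmttmm⇒Smmmmttmmttmmttmm⇒mmmmmttmmttmmttmm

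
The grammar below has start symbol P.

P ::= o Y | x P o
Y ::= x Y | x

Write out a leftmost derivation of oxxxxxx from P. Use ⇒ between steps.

P⇒oY⇒oxY⇒oxxY⇒oxxxY⇒oxxxxY⇒oxxxxxY⇒oxxxxxx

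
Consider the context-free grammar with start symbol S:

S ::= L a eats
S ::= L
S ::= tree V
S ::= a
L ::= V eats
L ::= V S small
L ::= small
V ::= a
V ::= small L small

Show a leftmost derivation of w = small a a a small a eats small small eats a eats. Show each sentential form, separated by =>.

S => L a eats   [S ::= L a eats]
L a eats => V eats a eats   [L ::= V eats]
V eats a eats => small L small eats a eats   [V ::= small L small]
small L small eats a eats => small V S small small eats a eats   [L ::= V S small]
small V S small small eats a eats => small a S small small eats a eats   [V ::= a]
small a S small small eats a eats => small a L a eats small small eats a eats   [S ::= L a eats]
small a L a eats small small eats a eats => small a V S small a eats small small eats a eats   [L ::= V S small]
small a V S small a eats small small eats a eats => small a a S small a eats small small eats a eats   [V ::= a]
small a a S small a eats small small eats a eats => small a a a small a eats small small eats a eats   [S ::= a]

S => L a eats => V eats a eats => small L small eats a eats => small V S small small eats a eats => small a S small small eats a eats => small a L a eats small small eats a eats => small a V S small a eats small small eats a eats => small a a S small a eats small small eats a eats => small a a a small a eats small small eats a eats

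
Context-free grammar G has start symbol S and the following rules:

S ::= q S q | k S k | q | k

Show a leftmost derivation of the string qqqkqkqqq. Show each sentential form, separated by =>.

S => qSq => qqSqq => qqqSqqq => qqqkSkqqq => qqqkqkqqq

S => qSq   [S ::= q S q]
qSq => qqSqq   [S ::= q S q]
qqSqq => qqqSqqq   [S ::= q S q]
qqqSqqq => qqqkSkqqq   [S ::= k S k]
qqqkSkqqq => qqqkqkqqq   [S ::= q]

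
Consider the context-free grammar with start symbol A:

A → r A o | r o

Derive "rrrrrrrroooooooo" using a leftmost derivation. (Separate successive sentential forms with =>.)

A => rAo   [A → r A o]
rAo => rrAoo   [A → r A o]
rrAoo => rrrAooo   [A → r A o]
rrrAooo => rrrrAoooo   [A → r A o]
rrrrAoooo => rrrrrAooooo   [A → r A o]
rrrrrAooooo => rrrrrrAoooooo   [A → r A o]
rrrrrrAoooooo => rrrrrrrAooooooo   [A → r A o]
rrrrrrrAooooooo => rrrrrrrroooooooo   [A → r o]

A => rAo => rrAoo => rrrAooo => rrrrAoooo => rrrrrAooooo => rrrrrrAoooooo => rrrrrrrAooooooo => rrrrrrrroooooooo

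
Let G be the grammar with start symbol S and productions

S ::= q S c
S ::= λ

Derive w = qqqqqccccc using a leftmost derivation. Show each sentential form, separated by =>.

S => qSc   [S ::= q S c]
qSc => qqScc   [S ::= q S c]
qqScc => qqqSccc   [S ::= q S c]
qqqSccc => qqqqScccc   [S ::= q S c]
qqqqScccc => qqqqqSccccc   [S ::= q S c]
qqqqqSccccc => qqqqqccccc   [S ::= λ]

S => qSc => qqScc => qqqSccc => qqqqScccc => qqqqqSccccc => qqqqqccccc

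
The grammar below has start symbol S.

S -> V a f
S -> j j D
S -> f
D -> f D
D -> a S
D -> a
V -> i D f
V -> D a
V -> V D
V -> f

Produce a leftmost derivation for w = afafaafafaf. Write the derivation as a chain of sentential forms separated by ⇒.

S ⇒ Vaf ⇒ VDaf ⇒ DaDaf ⇒ aSaDaf ⇒ aVafaDaf ⇒ afafaDaf ⇒ afafaaSaf ⇒ afafaaVafaf ⇒ afafaafafaf

S ⇒ Vaf   [S -> V a f]
Vaf ⇒ VDaf   [V -> V D]
VDaf ⇒ DaDaf   [V -> D a]
DaDaf ⇒ aSaDaf   [D -> a S]
aSaDaf ⇒ aVafaDaf   [S -> V a f]
aVafaDaf ⇒ afafaDaf   [V -> f]
afafaDaf ⇒ afafaaSaf   [D -> a S]
afafaaSaf ⇒ afafaaVafaf   [S -> V a f]
afafaaVafaf ⇒ afafaafafaf   [V -> f]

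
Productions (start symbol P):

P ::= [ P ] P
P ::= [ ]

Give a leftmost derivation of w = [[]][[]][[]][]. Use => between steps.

P => [P]P   [P ::= [ P ] P]
[P]P => [[]]P   [P ::= [ ]]
[[]]P => [[]][P]P   [P ::= [ P ] P]
[[]][P]P => [[]][[]]P   [P ::= [ ]]
[[]][[]]P => [[]][[]][P]P   [P ::= [ P ] P]
[[]][[]][P]P => [[]][[]][[]]P   [P ::= [ ]]
[[]][[]][[]]P => [[]][[]][[]][]   [P ::= [ ]]

P => [P]P => [[]]P => [[]][P]P => [[]][[]]P => [[]][[]][P]P => [[]][[]][[]]P => [[]][[]][[]][]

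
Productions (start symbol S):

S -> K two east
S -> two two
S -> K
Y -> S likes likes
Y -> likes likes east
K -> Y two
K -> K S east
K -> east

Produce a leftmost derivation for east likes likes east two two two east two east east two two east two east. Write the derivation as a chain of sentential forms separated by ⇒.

S ⇒ K two east   [S -> K two east]
K two east ⇒ K S east two east   [K -> K S east]
K S east two east ⇒ K S east S east two east   [K -> K S east]
K S east S east two east ⇒ east S east S east two east   [K -> east]
east S east S east two east ⇒ east K two east east S east two east   [S -> K two east]
east K two east east S east two east ⇒ east K S east two east east S east two east   [K -> K S east]
east K S east two east east S east two east ⇒ east Y two S east two east east S east two east   [K -> Y two]
east Y two S east two east east S east two east ⇒ east likes likes east two S east two east east S east two east   [Y -> likes likes east]
east likes likes east two S east two east east S east two east ⇒ east likes likes east two two two east two east east S east two east   [S -> two two]
east likes likes east two two two east two east east S east two east ⇒ east likes likes east two two two east two east east two two east two east   [S -> two two]

S ⇒ K two east ⇒ K S east two east ⇒ K S east S east two east ⇒ east S east S east two east ⇒ east K two east east S east two east ⇒ east K S east two east east S east two east ⇒ east Y two S east two east east S east two east ⇒ east likes likes east two S east two east east S east two east ⇒ east likes likes east two two two east two east east S east two east ⇒ east likes likes east two two two east two east east two two east two east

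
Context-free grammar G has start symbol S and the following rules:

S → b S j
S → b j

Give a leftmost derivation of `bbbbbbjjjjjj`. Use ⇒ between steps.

S ⇒ bSj ⇒ bbSjj ⇒ bbbSjjj ⇒ bbbbSjjjj ⇒ bbbbbSjjjjj ⇒ bbbbbbjjjjjj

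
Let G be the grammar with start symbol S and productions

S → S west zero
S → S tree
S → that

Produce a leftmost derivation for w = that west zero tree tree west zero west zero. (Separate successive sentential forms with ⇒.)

S ⇒ S west zero ⇒ S west zero west zero ⇒ S tree west zero west zero ⇒ S tree tree west zero west zero ⇒ S west zero tree tree west zero west zero ⇒ that west zero tree tree west zero west zero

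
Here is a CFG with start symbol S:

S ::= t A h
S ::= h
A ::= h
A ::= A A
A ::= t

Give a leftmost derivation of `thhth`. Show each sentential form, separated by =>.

S => tAh => tAAh => thAh => thAAh => thhAh => thhth

S => tAh   [S ::= t A h]
tAh => tAAh   [A ::= A A]
tAAh => thAh   [A ::= h]
thAh => thAAh   [A ::= A A]
thAAh => thhAh   [A ::= h]
thhAh => thhth   [A ::= t]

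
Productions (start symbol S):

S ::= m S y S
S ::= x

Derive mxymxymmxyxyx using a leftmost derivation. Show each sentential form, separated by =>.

S => mSyS => mxyS => mxymSyS => mxymxyS => mxymxymSyS => mxymxymmSySyS => mxymxymmxySyS => mxymxymmxyxyS => mxymxymmxyxyx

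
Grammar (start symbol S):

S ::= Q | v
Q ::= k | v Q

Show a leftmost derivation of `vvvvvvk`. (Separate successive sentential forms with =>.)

S=>Q=>vQ=>vvQ=>vvvQ=>vvvvQ=>vvvvvQ=>vvvvvvQ=>vvvvvvk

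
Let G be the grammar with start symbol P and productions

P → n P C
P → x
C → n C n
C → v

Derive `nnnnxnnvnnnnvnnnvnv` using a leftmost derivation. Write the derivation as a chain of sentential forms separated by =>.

P => nPC => nnPCC => nnnPCCC => nnnnPCCCC => nnnnxCCCC => nnnnxnCnCCC => nnnnxnnCnnCCC => nnnnxnnvnnCCC => nnnnxnnvnnnCnCC => nnnnxnnvnnnnCnnCC => nnnnxnnvnnnnvnnCC => nnnnxnnvnnnnvnnnCnC => nnnnxnnvnnnnvnnnvnC => nnnnxnnvnnnnvnnnvnv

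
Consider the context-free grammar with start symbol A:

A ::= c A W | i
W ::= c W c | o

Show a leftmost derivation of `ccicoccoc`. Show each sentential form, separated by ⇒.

A⇒cAW⇒ccAWW⇒cciWW⇒ccicWcW⇒ccicocW⇒ccicoccWc⇒ccicoccoc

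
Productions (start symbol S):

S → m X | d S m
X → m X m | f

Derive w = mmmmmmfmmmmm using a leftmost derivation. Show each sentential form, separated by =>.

S => mX => mmXm => mmmXmm => mmmmXmmm => mmmmmXmmmm => mmmmmmXmmmmm => mmmmmmfmmmmm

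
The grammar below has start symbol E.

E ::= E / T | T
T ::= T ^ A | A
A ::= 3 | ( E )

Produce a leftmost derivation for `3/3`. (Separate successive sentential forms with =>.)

E => E/T   [E ::= E / T]
E/T => T/T   [E ::= T]
T/T => A/T   [T ::= A]
A/T => 3/T   [A ::= 3]
3/T => 3/A   [T ::= A]
3/A => 3/3   [A ::= 3]

E => E/T => T/T => A/T => 3/T => 3/A => 3/3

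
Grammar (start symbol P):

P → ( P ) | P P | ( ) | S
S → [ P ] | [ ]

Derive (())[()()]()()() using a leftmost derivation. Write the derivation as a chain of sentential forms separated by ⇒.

P ⇒ PP ⇒ PPP ⇒ PPPP ⇒ PPPPP ⇒ (P)PPPP ⇒ (())PPPP ⇒ (())SPPP ⇒ (())[P]PPP ⇒ (())[PP]PPP ⇒ (())[()P]PPP ⇒ (())[()()]PPP ⇒ (())[()()]()PP ⇒ (())[()()]()()P ⇒ (())[()()]()()()

P ⇒ PP   [P → P P]
PP ⇒ PPP   [P → P P]
PPP ⇒ PPPP   [P → P P]
PPPP ⇒ PPPPP   [P → P P]
PPPPP ⇒ (P)PPPP   [P → ( P )]
(P)PPPP ⇒ (())PPPP   [P → ( )]
(())PPPP ⇒ (())SPPP   [P → S]
(())SPPP ⇒ (())[P]PPP   [S → [ P ]]
(())[P]PPP ⇒ (())[PP]PPP   [P → P P]
(())[PP]PPP ⇒ (())[()P]PPP   [P → ( )]
(())[()P]PPP ⇒ (())[()()]PPP   [P → ( )]
(())[()()]PPP ⇒ (())[()()]()PP   [P → ( )]
(())[()()]()PP ⇒ (())[()()]()()P   [P → ( )]
(())[()()]()()P ⇒ (())[()()]()()()   [P → ( )]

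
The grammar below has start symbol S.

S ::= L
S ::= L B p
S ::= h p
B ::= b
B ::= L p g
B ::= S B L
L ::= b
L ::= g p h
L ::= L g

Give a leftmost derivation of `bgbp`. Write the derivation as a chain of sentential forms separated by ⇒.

S ⇒ LBp   [S ::= L B p]
LBp ⇒ LgBp   [L ::= L g]
LgBp ⇒ bgBp   [L ::= b]
bgBp ⇒ bgbp   [B ::= b]

S ⇒ LBp ⇒ LgBp ⇒ bgBp ⇒ bgbp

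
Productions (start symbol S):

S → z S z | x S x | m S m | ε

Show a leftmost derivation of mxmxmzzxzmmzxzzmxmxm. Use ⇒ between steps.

S ⇒ mSm ⇒ mxSxm ⇒ mxmSmxm ⇒ mxmxSxmxm ⇒ mxmxmSmxmxm ⇒ mxmxmzSzmxmxm ⇒ mxmxmzzSzzmxmxm ⇒ mxmxmzzxSxzzmxmxm ⇒ mxmxmzzxzSzxzzmxmxm ⇒ mxmxmzzxzmSmzxzzmxmxm ⇒ mxmxmzzxzmmzxzzmxmxm

S ⇒ mSm   [S → m S m]
mSm ⇒ mxSxm   [S → x S x]
mxSxm ⇒ mxmSmxm   [S → m S m]
mxmSmxm ⇒ mxmxSxmxm   [S → x S x]
mxmxSxmxm ⇒ mxmxmSmxmxm   [S → m S m]
mxmxmSmxmxm ⇒ mxmxmzSzmxmxm   [S → z S z]
mxmxmzSzmxmxm ⇒ mxmxmzzSzzmxmxm   [S → z S z]
mxmxmzzSzzmxmxm ⇒ mxmxmzzxSxzzmxmxm   [S → x S x]
mxmxmzzxSxzzmxmxm ⇒ mxmxmzzxzSzxzzmxmxm   [S → z S z]
mxmxmzzxzSzxzzmxmxm ⇒ mxmxmzzxzmSmzxzzmxmxm   [S → m S m]
mxmxmzzxzmSmzxzzmxmxm ⇒ mxmxmzzxzmmzxzzmxmxm   [S → ε]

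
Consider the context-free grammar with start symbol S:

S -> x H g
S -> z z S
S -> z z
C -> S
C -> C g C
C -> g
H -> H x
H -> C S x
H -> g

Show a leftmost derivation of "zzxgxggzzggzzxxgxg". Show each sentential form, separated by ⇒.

S ⇒ zzS   [S -> z z S]
zzS ⇒ zzxHg   [S -> x H g]
zzxHg ⇒ zzxCSxg   [H -> C S x]
zzxCSxg ⇒ zzxgSxg   [C -> g]
zzxgSxg ⇒ zzxgxHgxg   [S -> x H g]
zzxgxHgxg ⇒ zzxgxHxgxg   [H -> H x]
zzxgxHxgxg ⇒ zzxgxCSxxgxg   [H -> C S x]
zzxgxCSxxgxg ⇒ zzxgxCgCSxxgxg   [C -> C g C]
zzxgxCgCSxxgxg ⇒ zzxgxCgCgCSxxgxg   [C -> C g C]
zzxgxCgCgCSxxgxg ⇒ zzxgxggCgCSxxgxg   [C -> g]
zzxgxggCgCSxxgxg ⇒ zzxgxggSgCSxxgxg   [C -> S]
zzxgxggSgCSxxgxg ⇒ zzxgxggzzgCSxxgxg   [S -> z z]
zzxgxggzzgCSxxgxg ⇒ zzxgxggzzggSxxgxg   [C -> g]
zzxgxggzzggSxxgxg ⇒ zzxgxggzzggzzxxgxg   [S -> z z]

S⇒zzS⇒zzxHg⇒zzxCSxg⇒zzxgSxg⇒zzxgxHgxg⇒zzxgxHxgxg⇒zzxgxCSxxgxg⇒zzxgxCgCSxxgxg⇒zzxgxCgCgCSxxgxg⇒zzxgxggCgCSxxgxg⇒zzxgxggSgCSxxgxg⇒zzxgxggzzgCSxxgxg⇒zzxgxggzzggSxxgxg⇒zzxgxggzzggzzxxgxg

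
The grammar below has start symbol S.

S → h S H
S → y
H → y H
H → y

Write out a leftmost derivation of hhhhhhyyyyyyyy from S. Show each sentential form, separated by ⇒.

S⇒hSH⇒hhSHH⇒hhhSHHH⇒hhhhSHHHH⇒hhhhhSHHHHH⇒hhhhhhSHHHHHH⇒hhhhhhyHHHHHH⇒hhhhhhyyHHHHH⇒hhhhhhyyyHHHHH⇒hhhhhhyyyyHHHH⇒hhhhhhyyyyyHHH⇒hhhhhhyyyyyyHH⇒hhhhhhyyyyyyyH⇒hhhhhhyyyyyyyy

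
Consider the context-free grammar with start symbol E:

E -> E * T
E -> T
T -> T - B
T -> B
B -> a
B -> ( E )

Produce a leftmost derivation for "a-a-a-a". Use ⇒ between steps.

E ⇒ T ⇒ T-B ⇒ T-B-B ⇒ T-B-B-B ⇒ B-B-B-B ⇒ a-B-B-B ⇒ a-a-B-B ⇒ a-a-a-B ⇒ a-a-a-a

E ⇒ T   [E -> T]
T ⇒ T-B   [T -> T - B]
T-B ⇒ T-B-B   [T -> T - B]
T-B-B ⇒ T-B-B-B   [T -> T - B]
T-B-B-B ⇒ B-B-B-B   [T -> B]
B-B-B-B ⇒ a-B-B-B   [B -> a]
a-B-B-B ⇒ a-a-B-B   [B -> a]
a-a-B-B ⇒ a-a-a-B   [B -> a]
a-a-a-B ⇒ a-a-a-a   [B -> a]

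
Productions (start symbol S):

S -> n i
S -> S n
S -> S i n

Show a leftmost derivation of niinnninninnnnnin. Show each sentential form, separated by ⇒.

S ⇒ Sin ⇒ Snin ⇒ Snnin ⇒ Snnnin ⇒ Snnnnin ⇒ Sinnnnnin ⇒ Sninnnnnin ⇒ Sinninnnnnin ⇒ Sninninnnnnin ⇒ Snninninnnnnin ⇒ Sinnninninnnnnin ⇒ niinnninninnnnnin

S ⇒ Sin   [S -> S i n]
Sin ⇒ Snin   [S -> S n]
Snin ⇒ Snnin   [S -> S n]
Snnin ⇒ Snnnin   [S -> S n]
Snnnin ⇒ Snnnnin   [S -> S n]
Snnnnin ⇒ Sinnnnnin   [S -> S i n]
Sinnnnnin ⇒ Sninnnnnin   [S -> S n]
Sninnnnnin ⇒ Sinninnnnnin   [S -> S i n]
Sinninnnnnin ⇒ Sninninnnnnin   [S -> S n]
Sninninnnnnin ⇒ Snninninnnnnin   [S -> S n]
Snninninnnnnin ⇒ Sinnninninnnnnin   [S -> S i n]
Sinnninninnnnnin ⇒ niinnninninnnnnin   [S -> n i]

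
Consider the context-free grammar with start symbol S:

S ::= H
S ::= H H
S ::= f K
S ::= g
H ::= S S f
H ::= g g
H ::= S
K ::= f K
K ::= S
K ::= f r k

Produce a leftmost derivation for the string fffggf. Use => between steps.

S => fK => ffK => ffS => ffH => ffSSf => fffKSf => fffSSf => fffgSf => fffggf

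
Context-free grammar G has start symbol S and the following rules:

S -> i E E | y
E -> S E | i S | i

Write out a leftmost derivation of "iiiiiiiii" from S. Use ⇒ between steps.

S ⇒ iEE   [S -> i E E]
iEE ⇒ iiE   [E -> i]
iiE ⇒ iiiS   [E -> i S]
iiiS ⇒ iiiiEE   [S -> i E E]
iiiiEE ⇒ iiiiSEE   [E -> S E]
iiiiSEE ⇒ iiiiiEEEE   [S -> i E E]
iiiiiEEEE ⇒ iiiiiiEEE   [E -> i]
iiiiiiEEE ⇒ iiiiiiiEE   [E -> i]
iiiiiiiEE ⇒ iiiiiiiiE   [E -> i]
iiiiiiiiE ⇒ iiiiiiiii   [E -> i]

S⇒iEE⇒iiE⇒iiiS⇒iiiiEE⇒iiiiSEE⇒iiiiiEEEE⇒iiiiiiEEE⇒iiiiiiiEE⇒iiiiiiiiE⇒iiiiiiiii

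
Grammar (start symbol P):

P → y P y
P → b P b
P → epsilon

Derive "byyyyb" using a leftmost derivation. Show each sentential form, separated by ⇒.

P ⇒ bPb ⇒ byPyb ⇒ byyPyyb ⇒ byyyyb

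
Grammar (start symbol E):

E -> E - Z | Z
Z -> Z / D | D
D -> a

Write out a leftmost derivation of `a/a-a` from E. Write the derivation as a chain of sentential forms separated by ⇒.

E ⇒ E-Z ⇒ Z-Z ⇒ Z/D-Z ⇒ D/D-Z ⇒ a/D-Z ⇒ a/a-Z ⇒ a/a-D ⇒ a/a-a

E ⇒ E-Z   [E -> E - Z]
E-Z ⇒ Z-Z   [E -> Z]
Z-Z ⇒ Z/D-Z   [Z -> Z / D]
Z/D-Z ⇒ D/D-Z   [Z -> D]
D/D-Z ⇒ a/D-Z   [D -> a]
a/D-Z ⇒ a/a-Z   [D -> a]
a/a-Z ⇒ a/a-D   [Z -> D]
a/a-D ⇒ a/a-a   [D -> a]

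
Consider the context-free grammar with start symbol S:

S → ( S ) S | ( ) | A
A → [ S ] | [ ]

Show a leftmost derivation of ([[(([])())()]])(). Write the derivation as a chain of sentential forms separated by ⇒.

S ⇒ (S)S   [S → ( S ) S]
(S)S ⇒ (A)S   [S → A]
(A)S ⇒ ([S])S   [A → [ S ]]
([S])S ⇒ ([A])S   [S → A]
([A])S ⇒ ([[S]])S   [A → [ S ]]
([[S]])S ⇒ ([[(S)S]])S   [S → ( S ) S]
([[(S)S]])S ⇒ ([[((S)S)S]])S   [S → ( S ) S]
([[((S)S)S]])S ⇒ ([[((A)S)S]])S   [S → A]
([[((A)S)S]])S ⇒ ([[(([])S)S]])S   [A → [ ]]
([[(([])S)S]])S ⇒ ([[(([])())S]])S   [S → ( )]
([[(([])())S]])S ⇒ ([[(([])())()]])S   [S → ( )]
([[(([])())()]])S ⇒ ([[(([])())()]])()   [S → ( )]

S ⇒ (S)S ⇒ (A)S ⇒ ([S])S ⇒ ([A])S ⇒ ([[S]])S ⇒ ([[(S)S]])S ⇒ ([[((S)S)S]])S ⇒ ([[((A)S)S]])S ⇒ ([[(([])S)S]])S ⇒ ([[(([])())S]])S ⇒ ([[(([])())()]])S ⇒ ([[(([])())()]])()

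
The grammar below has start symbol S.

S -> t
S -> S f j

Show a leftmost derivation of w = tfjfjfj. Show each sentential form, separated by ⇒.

S ⇒ Sfj ⇒ Sfjfj ⇒ Sfjfjfj ⇒ tfjfjfj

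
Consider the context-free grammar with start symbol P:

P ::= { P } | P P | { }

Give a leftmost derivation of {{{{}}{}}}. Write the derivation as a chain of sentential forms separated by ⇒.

P ⇒ {P} ⇒ {{P}} ⇒ {{PP}} ⇒ {{{P}P}} ⇒ {{{{}}P}} ⇒ {{{{}}{}}}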